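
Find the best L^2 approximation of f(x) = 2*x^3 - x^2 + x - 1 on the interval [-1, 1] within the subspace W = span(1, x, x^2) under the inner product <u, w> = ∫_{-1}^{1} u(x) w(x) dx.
g(x) = -x^2 + 11*x/5 - 1

The best approximation g ∈ W is the orthogonal projection of f onto W. Writing g = a_0 + a_1 x + a_2 x^2, the coefficients solve the normal equations G · a = b where
  G_{ij} = <φ_i, φ_j> and b_i = <f, φ_i>, with φ_0 = 1, φ_1 = x, φ_2 = x^2.
G =
  [2, 0, 2/3]
  [0, 2/3, 0]
  [2/3, 0, 2/5],
b = (-8/3, 22/15, -16/15).
Solving gives a_0 = -1, a_1 = 11/5, a_2 = -1, so
  g(x) = -x^2 + 11*x/5 - 1.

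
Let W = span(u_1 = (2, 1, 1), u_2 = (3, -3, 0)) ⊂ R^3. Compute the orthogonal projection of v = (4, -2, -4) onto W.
proj_W(v) = (30/11, -36/11, -2/11)

Set up U = [u_1 | ... | u_2] ∈ R^(3×2). The projector onto W = col(U) is P = U (U^T U)^(-1) U^T.
Compute U^T U =
  [6, 3]
  [3, 18],
and U^T v = (2, 18).
Solve U^T U · c = U^T v for the coefficients: c = (-2/11, 34/33). The projection is proj_W(v) = U c.
Check: (v - proj_W(v)) · u_1 = 0  (should be 0).
Check: (v - proj_W(v)) · u_2 = 0  (should be 0).
Result: proj_W(v) = (30/11, -36/11, -2/11).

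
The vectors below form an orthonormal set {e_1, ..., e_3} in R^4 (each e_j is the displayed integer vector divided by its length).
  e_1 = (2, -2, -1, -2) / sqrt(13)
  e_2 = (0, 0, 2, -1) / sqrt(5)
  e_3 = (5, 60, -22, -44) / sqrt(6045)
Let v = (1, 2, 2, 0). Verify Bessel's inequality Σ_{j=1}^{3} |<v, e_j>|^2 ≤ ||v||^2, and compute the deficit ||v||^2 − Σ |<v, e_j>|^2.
Σ |<v, e_j>|^2 = 171/31; ||v||^2 = 9; deficit = 108/31

Write each e_j = u_j / sqrt(<u_j, u_j>) where u_j is the displayed integer vector. Then <v, e_j> = <v, u_j> / sqrt(<u_j, u_j>), so |<v, e_j>|^2 = <v, u_j>^2 / <u_j, u_j>.
Coefficients: <v, e_1> = -4/sqrt(13), <v, e_2> = 4/sqrt(5), <v, e_3> = 81/sqrt(6045).
Square and sum: Σ |<v, e_j>|^2 = 171/31.
Compute ||v||^2 = v·v = 9.
Deficit = 9 − 171/31 = 108/31 ≥ 0, confirming Bessel's inequality. (The deficit equals ||v − Σ <v,e_j> e_j||^2, the squared distance from v to span{e_j}.)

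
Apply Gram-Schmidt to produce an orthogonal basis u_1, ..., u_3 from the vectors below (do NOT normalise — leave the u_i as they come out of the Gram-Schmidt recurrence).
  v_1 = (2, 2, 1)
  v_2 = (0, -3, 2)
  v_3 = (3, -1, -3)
Orthogonal basis:
  u_1 = (2, 2, 1)
  u_2 = (8/9, -19/9, 22/9)
  u_3 = (301/101, -172/101, -258/101)

Apply the Gram-Schmidt recurrence
  u_1 = v_1
  u_i = v_i − Σ_{j<i} ((v_i · u_j) / (u_j · u_j)) · u_j.

Step by step this gives:
  u_1 = (2, 2, 1)
  u_2 = (8/9, -19/9, 22/9)
  u_3 = (301/101, -172/101, -258/101)

Orthogonality check:
  u_2 · u_1 = 0 (should be 0)
  u_3 · u_1 = 0 (should be 0)
  u_3 · u_2 = 0 (should be 0)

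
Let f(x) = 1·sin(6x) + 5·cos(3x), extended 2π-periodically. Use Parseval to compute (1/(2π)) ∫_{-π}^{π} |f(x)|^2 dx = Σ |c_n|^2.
Σ |c_n|^2 = 13

Expand |f|^2 and use orthogonality of {sin(nx), cos(mx)} on [-π, π]:
  ∫_{-π}^{π} sin(nx)^2 dx = π, ∫ cos(mx)^2 dx = π, and cross terms integrate to 0.
So ∫_{-π}^{π} f(x)^2 dx = 1^2 · π + 5^2 · π = (1 + 25)π.
Divide by 2π: (1 + 25)/2 = 13.
By Parseval, this equals Σ |c_n|^2.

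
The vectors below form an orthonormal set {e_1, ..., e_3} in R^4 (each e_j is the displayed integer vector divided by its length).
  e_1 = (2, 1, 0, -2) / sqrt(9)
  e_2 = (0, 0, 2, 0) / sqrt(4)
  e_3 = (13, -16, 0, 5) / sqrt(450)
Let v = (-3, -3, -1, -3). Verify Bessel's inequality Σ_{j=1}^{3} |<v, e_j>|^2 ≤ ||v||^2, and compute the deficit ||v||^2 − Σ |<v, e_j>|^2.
Σ |<v, e_j>|^2 = 52/25; ||v||^2 = 28; deficit = 648/25

Write each e_j = u_j / sqrt(<u_j, u_j>) where u_j is the displayed integer vector. Then <v, e_j> = <v, u_j> / sqrt(<u_j, u_j>), so |<v, e_j>|^2 = <v, u_j>^2 / <u_j, u_j>.
Coefficients: <v, e_1> = -3/sqrt(9), <v, e_2> = -2/sqrt(4), <v, e_3> = -6/sqrt(450).
Square and sum: Σ |<v, e_j>|^2 = 52/25.
Compute ||v||^2 = v·v = 28.
Deficit = 28 − 52/25 = 648/25 ≥ 0, confirming Bessel's inequality. (The deficit equals ||v − Σ <v,e_j> e_j||^2, the squared distance from v to span{e_j}.)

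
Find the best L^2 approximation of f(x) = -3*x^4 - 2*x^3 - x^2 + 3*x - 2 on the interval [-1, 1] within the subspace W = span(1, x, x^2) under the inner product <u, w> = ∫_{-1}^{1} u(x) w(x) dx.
g(x) = -25*x^2/7 + 9*x/5 - 61/35

The best approximation g ∈ W is the orthogonal projection of f onto W. Writing g = a_0 + a_1 x + a_2 x^2, the coefficients solve the normal equations G · a = b where
  G_{ij} = <φ_i, φ_j> and b_i = <f, φ_i>, with φ_0 = 1, φ_1 = x, φ_2 = x^2.
G =
  [2, 0, 2/3]
  [0, 2/3, 0]
  [2/3, 0, 2/5],
b = (-88/15, 6/5, -272/105).
Solving gives a_0 = -61/35, a_1 = 9/5, a_2 = -25/7, so
  g(x) = -25*x^2/7 + 9*x/5 - 61/35.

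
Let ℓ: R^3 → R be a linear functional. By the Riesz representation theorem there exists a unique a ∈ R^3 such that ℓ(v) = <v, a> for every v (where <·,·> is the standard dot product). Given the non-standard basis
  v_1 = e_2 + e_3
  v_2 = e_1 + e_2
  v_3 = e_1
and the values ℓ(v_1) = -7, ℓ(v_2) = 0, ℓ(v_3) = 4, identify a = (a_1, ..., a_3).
a = (4, -4, -3)

Write a = (a_1, ..., a_3) in the standard basis. For each basis vector v_i, ℓ(v_i) = <v_i, a> is a linear equation in the a_j's. Collect the n equations into a matrix system V a = ℓ, where row i of V is v_i (expressed in the standard basis). Since V is invertible (lower-triangular with 1s on the diagonal, up to permutation), solve by back-substitution:
  V =
[[0, 1, 1],
 [1, 1, 0],
 [1, 0, 0]]
  V a = (-7, 0, 4)
Solving gives a = (4, -4, -3).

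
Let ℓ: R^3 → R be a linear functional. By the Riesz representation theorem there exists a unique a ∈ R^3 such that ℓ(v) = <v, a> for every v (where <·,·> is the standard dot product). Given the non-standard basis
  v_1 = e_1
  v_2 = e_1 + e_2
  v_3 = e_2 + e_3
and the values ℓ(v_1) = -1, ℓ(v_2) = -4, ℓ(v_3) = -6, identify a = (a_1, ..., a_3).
a = (-1, -3, -3)

Write a = (a_1, ..., a_3) in the standard basis. For each basis vector v_i, ℓ(v_i) = <v_i, a> is a linear equation in the a_j's. Collect the n equations into a matrix system V a = ℓ, where row i of V is v_i (expressed in the standard basis). Since V is invertible (lower-triangular with 1s on the diagonal, up to permutation), solve by back-substitution:
  V =
[[1, 0, 0],
 [1, 1, 0],
 [0, 1, 1]]
  V a = (-1, -4, -6)
Solving gives a = (-1, -3, -3).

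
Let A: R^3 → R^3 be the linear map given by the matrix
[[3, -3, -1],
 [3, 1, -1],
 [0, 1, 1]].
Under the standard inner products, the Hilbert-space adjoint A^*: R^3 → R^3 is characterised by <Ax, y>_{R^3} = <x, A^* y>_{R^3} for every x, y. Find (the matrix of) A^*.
A^* = A^T =
[[3, 3, 0],
 [-3, 1, 1],
 [-1, -1, 1]]

For real matrices with standard dot products, the defining identity <Ax, y> = <x, A^* y> gives (Ax)^T y = x^T (A^*) y, i.e. x^T A^T y = x^T (A^*) y. Since this holds for all x, y, we must have A^* = A^T. Therefore
A^* =
[[3, 3, 0],
 [-3, 1, 1],
 [-1, -1, 1]].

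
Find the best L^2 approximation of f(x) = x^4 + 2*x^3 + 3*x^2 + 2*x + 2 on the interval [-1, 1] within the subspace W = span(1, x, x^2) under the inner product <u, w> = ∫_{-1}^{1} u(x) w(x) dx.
g(x) = 27*x^2/7 + 16*x/5 + 67/35

The best approximation g ∈ W is the orthogonal projection of f onto W. Writing g = a_0 + a_1 x + a_2 x^2, the coefficients solve the normal equations G · a = b where
  G_{ij} = <φ_i, φ_j> and b_i = <f, φ_i>, with φ_0 = 1, φ_1 = x, φ_2 = x^2.
G =
  [2, 0, 2/3]
  [0, 2/3, 0]
  [2/3, 0, 2/5],
b = (32/5, 32/15, 296/105).
Solving gives a_0 = 67/35, a_1 = 16/5, a_2 = 27/7, so
  g(x) = 27*x^2/7 + 16*x/5 + 67/35.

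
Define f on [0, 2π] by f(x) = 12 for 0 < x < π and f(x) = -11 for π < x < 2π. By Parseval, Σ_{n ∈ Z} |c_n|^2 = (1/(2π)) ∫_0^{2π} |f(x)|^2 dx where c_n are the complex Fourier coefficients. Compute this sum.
Σ |c_n|^2 = 265/2

Parseval equates the L^2 energy of f (normalised by 1/(2π)) with the ℓ^2 sum of its Fourier coefficients: (1/(2π)) ∫_0^{2π} |f|^2 = Σ |c_n|^2.
Compute the left side: (1/(2π)) [∫_0^π 12^2 dx + ∫_π^{2π} (-11)^2 dx] = (1/(2π)) · (144π + 121π) = (144 + 121)/2 = 265/2.
So Σ_{n ∈ Z} |c_n|^2 = 265/2.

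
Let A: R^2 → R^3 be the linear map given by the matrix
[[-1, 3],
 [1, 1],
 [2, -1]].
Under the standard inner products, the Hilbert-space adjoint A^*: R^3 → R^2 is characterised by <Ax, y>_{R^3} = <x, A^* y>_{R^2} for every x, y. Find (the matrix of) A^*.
A^* = A^T =
[[-1, 1, 2],
 [3, 1, -1]]

For real matrices with standard dot products, the defining identity <Ax, y> = <x, A^* y> gives (Ax)^T y = x^T (A^*) y, i.e. x^T A^T y = x^T (A^*) y. Since this holds for all x, y, we must have A^* = A^T. Therefore
A^* =
[[-1, 1, 2],
 [3, 1, -1]].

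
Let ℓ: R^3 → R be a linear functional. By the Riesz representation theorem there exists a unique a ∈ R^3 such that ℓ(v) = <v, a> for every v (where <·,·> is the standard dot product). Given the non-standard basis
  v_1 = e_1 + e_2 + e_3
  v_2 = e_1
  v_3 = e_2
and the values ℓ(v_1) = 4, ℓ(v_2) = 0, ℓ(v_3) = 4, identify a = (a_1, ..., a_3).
a = (0, 4, 0)

Write a = (a_1, ..., a_3) in the standard basis. For each basis vector v_i, ℓ(v_i) = <v_i, a> is a linear equation in the a_j's. Collect the n equations into a matrix system V a = ℓ, where row i of V is v_i (expressed in the standard basis). Since V is invertible (lower-triangular with 1s on the diagonal, up to permutation), solve by back-substitution:
  V =
[[1, 1, 1],
 [1, 0, 0],
 [0, 1, 0]]
  V a = (4, 0, 4)
Solving gives a = (0, 4, 0).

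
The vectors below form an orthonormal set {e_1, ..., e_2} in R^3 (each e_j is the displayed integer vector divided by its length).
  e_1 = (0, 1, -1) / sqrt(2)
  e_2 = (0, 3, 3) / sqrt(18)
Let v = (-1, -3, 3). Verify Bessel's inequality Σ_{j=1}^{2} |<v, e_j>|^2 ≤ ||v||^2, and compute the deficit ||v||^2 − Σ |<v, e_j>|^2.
Σ |<v, e_j>|^2 = 18; ||v||^2 = 19; deficit = 1

Write each e_j = u_j / sqrt(<u_j, u_j>) where u_j is the displayed integer vector. Then <v, e_j> = <v, u_j> / sqrt(<u_j, u_j>), so |<v, e_j>|^2 = <v, u_j>^2 / <u_j, u_j>.
Coefficients: <v, e_1> = -6/sqrt(2), <v, e_2> = 0/sqrt(18).
Square and sum: Σ |<v, e_j>|^2 = 18.
Compute ||v||^2 = v·v = 19.
Deficit = 19 − 18 = 1 ≥ 0, confirming Bessel's inequality. (The deficit equals ||v − Σ <v,e_j> e_j||^2, the squared distance from v to span{e_j}.)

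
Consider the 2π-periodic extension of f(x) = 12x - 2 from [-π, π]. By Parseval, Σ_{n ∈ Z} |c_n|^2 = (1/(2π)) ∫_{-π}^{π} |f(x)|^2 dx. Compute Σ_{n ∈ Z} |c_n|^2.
Σ |c_n|^2 = 48π^2 + 4

Expand and integrate term by term over [-π, π]:
  ∫ (12x)^2 dx = 144·(2π^3/3); ∫ 2·12·(-2)·x dx = 0 (odd integrand); ∫ (-2)^2 dx = 4·2π.
So (1/(2π)) ∫_{-π}^{π} (12x - 2)^2 dx = 144π^2/3 + 4 = 48π^2 + 4.
Parseval ⇒ Σ |c_n|^2 = 48π^2 + 4.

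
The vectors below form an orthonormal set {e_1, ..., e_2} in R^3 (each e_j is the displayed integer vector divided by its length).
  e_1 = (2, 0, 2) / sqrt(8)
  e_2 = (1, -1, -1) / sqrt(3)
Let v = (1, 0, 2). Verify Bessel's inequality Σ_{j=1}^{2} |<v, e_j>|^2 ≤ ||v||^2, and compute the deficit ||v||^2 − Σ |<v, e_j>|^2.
Σ |<v, e_j>|^2 = 29/6; ||v||^2 = 5; deficit = 1/6

Write each e_j = u_j / sqrt(<u_j, u_j>) where u_j is the displayed integer vector. Then <v, e_j> = <v, u_j> / sqrt(<u_j, u_j>), so |<v, e_j>|^2 = <v, u_j>^2 / <u_j, u_j>.
Coefficients: <v, e_1> = 6/sqrt(8), <v, e_2> = -1/sqrt(3).
Square and sum: Σ |<v, e_j>|^2 = 29/6.
Compute ||v||^2 = v·v = 5.
Deficit = 5 − 29/6 = 1/6 ≥ 0, confirming Bessel's inequality. (The deficit equals ||v − Σ <v,e_j> e_j||^2, the squared distance from v to span{e_j}.)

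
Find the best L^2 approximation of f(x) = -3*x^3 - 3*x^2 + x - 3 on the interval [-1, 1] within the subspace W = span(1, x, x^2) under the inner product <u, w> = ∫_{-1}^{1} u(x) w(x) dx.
g(x) = -3*x^2 - 4*x/5 - 3

The best approximation g ∈ W is the orthogonal projection of f onto W. Writing g = a_0 + a_1 x + a_2 x^2, the coefficients solve the normal equations G · a = b where
  G_{ij} = <φ_i, φ_j> and b_i = <f, φ_i>, with φ_0 = 1, φ_1 = x, φ_2 = x^2.
G =
  [2, 0, 2/3]
  [0, 2/3, 0]
  [2/3, 0, 2/5],
b = (-8, -8/15, -16/5).
Solving gives a_0 = -3, a_1 = -4/5, a_2 = -3, so
  g(x) = -3*x^2 - 4*x/5 - 3.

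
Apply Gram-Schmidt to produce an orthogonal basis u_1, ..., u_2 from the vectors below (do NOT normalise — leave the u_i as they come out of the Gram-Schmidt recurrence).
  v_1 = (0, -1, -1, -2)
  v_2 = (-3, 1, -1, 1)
Orthogonal basis:
  u_1 = (0, -1, -1, -2)
  u_2 = (-3, 2/3, -4/3, 1/3)

Apply the Gram-Schmidt recurrence
  u_1 = v_1
  u_i = v_i − Σ_{j<i} ((v_i · u_j) / (u_j · u_j)) · u_j.

Step by step this gives:
  u_1 = (0, -1, -1, -2)
  u_2 = (-3, 2/3, -4/3, 1/3)

Orthogonality check:
  u_2 · u_1 = 0 (should be 0)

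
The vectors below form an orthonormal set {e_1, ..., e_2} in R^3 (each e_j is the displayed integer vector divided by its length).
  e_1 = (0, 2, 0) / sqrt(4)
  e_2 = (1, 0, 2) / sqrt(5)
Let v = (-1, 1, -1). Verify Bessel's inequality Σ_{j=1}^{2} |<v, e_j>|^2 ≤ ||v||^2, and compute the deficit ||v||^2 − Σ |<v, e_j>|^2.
Σ |<v, e_j>|^2 = 14/5; ||v||^2 = 3; deficit = 1/5

Write each e_j = u_j / sqrt(<u_j, u_j>) where u_j is the displayed integer vector. Then <v, e_j> = <v, u_j> / sqrt(<u_j, u_j>), so |<v, e_j>|^2 = <v, u_j>^2 / <u_j, u_j>.
Coefficients: <v, e_1> = 2/sqrt(4), <v, e_2> = -3/sqrt(5).
Square and sum: Σ |<v, e_j>|^2 = 14/5.
Compute ||v||^2 = v·v = 3.
Deficit = 3 − 14/5 = 1/5 ≥ 0, confirming Bessel's inequality. (The deficit equals ||v − Σ <v,e_j> e_j||^2, the squared distance from v to span{e_j}.)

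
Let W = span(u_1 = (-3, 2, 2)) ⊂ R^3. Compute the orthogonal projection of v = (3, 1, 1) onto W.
proj_W(v) = (15/17, -10/17, -10/17)

Set up U = [u_1 | ... | u_1] ∈ R^(3×1). The projector onto W = col(U) is P = U (U^T U)^(-1) U^T.
Compute U^T U =
  [17],
and U^T v = (-5).
Solve U^T U · c = U^T v for the coefficients: c = (-5/17). The projection is proj_W(v) = U c.
Check: (v - proj_W(v)) · u_1 = 0  (should be 0).
Result: proj_W(v) = (15/17, -10/17, -10/17).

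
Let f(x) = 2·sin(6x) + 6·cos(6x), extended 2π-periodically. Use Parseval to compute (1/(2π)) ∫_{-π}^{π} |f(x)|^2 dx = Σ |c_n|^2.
Σ |c_n|^2 = 20

Expand |f|^2 and use orthogonality of {sin(nx), cos(mx)} on [-π, π]:
  ∫_{-π}^{π} sin(nx)^2 dx = π, ∫ cos(mx)^2 dx = π, and cross terms integrate to 0.
So ∫_{-π}^{π} f(x)^2 dx = 2^2 · π + 6^2 · π = (4 + 36)π.
Divide by 2π: (4 + 36)/2 = 20.
By Parseval, this equals Σ |c_n|^2.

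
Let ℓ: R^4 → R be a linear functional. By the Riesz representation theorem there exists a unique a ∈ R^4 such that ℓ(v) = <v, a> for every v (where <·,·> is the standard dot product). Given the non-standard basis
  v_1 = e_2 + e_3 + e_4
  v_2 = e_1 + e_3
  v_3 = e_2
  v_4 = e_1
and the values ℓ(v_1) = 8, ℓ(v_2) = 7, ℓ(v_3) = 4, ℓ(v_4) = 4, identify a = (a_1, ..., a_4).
a = (4, 4, 3, 1)

Write a = (a_1, ..., a_4) in the standard basis. For each basis vector v_i, ℓ(v_i) = <v_i, a> is a linear equation in the a_j's. Collect the n equations into a matrix system V a = ℓ, where row i of V is v_i (expressed in the standard basis). Since V is invertible (lower-triangular with 1s on the diagonal, up to permutation), solve by back-substitution:
  V =
[[0, 1, 1, 1],
 [1, 0, 1, 0],
 [0, 1, 0, 0],
 [1, 0, 0, 0]]
  V a = (8, 7, 4, 4)
Solving gives a = (4, 4, 3, 1).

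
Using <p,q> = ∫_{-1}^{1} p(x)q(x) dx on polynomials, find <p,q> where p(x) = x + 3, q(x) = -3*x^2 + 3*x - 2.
<p,q> = -16

Expand the product: p(x)·q(x) = -3*x^3 - 6*x^2 + 7*x - 6.
∫_{-1}^{1} of each monomial x^k gives [2/(k+1) if k even, 0 if k odd]. Integrating term-by-term (or equivalently evaluating the antiderivative F(x) = -3*x^4/4 - 2*x^3 + 7*x^2/2 - 6*x at the endpoints):
  F(1) − F(−1) = -21/4 − (43/4) = -16.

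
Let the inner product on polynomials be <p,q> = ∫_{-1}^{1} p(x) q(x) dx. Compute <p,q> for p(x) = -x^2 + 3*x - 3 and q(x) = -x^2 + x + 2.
<p,q> = -134/15

Expand the product: p(x)·q(x) = x^4 - 4*x^3 + 4*x^2 + 3*x - 6.
∫_{-1}^{1} of each monomial x^k gives [2/(k+1) if k even, 0 if k odd]. Integrating term-by-term (or equivalently evaluating the antiderivative F(x) = x^5/5 - x^4 + 4*x^3/3 + 3*x^2/2 - 6*x at the endpoints):
  F(1) − F(−1) = -119/30 − (149/30) = -134/15.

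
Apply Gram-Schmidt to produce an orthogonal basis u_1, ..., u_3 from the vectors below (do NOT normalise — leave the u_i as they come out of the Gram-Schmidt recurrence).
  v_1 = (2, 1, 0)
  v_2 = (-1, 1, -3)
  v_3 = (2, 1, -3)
Orthogonal basis:
  u_1 = (2, 1, 0)
  u_2 = (-3/5, 6/5, -3)
  u_3 = (1/2, -1, -1/2)

Apply the Gram-Schmidt recurrence
  u_1 = v_1
  u_i = v_i − Σ_{j<i} ((v_i · u_j) / (u_j · u_j)) · u_j.

Step by step this gives:
  u_1 = (2, 1, 0)
  u_2 = (-3/5, 6/5, -3)
  u_3 = (1/2, -1, -1/2)

Orthogonality check:
  u_2 · u_1 = 0 (should be 0)
  u_3 · u_1 = 0 (should be 0)
  u_3 · u_2 = 0 (should be 0)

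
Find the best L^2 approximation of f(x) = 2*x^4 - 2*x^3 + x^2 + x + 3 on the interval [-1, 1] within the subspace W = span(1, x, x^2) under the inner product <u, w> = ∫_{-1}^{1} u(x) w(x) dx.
g(x) = 19*x^2/7 - x/5 + 99/35

The best approximation g ∈ W is the orthogonal projection of f onto W. Writing g = a_0 + a_1 x + a_2 x^2, the coefficients solve the normal equations G · a = b where
  G_{ij} = <φ_i, φ_j> and b_i = <f, φ_i>, with φ_0 = 1, φ_1 = x, φ_2 = x^2.
G =
  [2, 0, 2/3]
  [0, 2/3, 0]
  [2/3, 0, 2/5],
b = (112/15, -2/15, 104/35).
Solving gives a_0 = 99/35, a_1 = -1/5, a_2 = 19/7, so
  g(x) = 19*x^2/7 - x/5 + 99/35.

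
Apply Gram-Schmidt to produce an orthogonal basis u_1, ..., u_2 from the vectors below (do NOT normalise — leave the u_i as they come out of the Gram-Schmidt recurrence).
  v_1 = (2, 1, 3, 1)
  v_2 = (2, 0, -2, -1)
Orthogonal basis:
  u_1 = (2, 1, 3, 1)
  u_2 = (12/5, 1/5, -7/5, -4/5)

Apply the Gram-Schmidt recurrence
  u_1 = v_1
  u_i = v_i − Σ_{j<i} ((v_i · u_j) / (u_j · u_j)) · u_j.

Step by step this gives:
  u_1 = (2, 1, 3, 1)
  u_2 = (12/5, 1/5, -7/5, -4/5)

Orthogonality check:
  u_2 · u_1 = 0 (should be 0)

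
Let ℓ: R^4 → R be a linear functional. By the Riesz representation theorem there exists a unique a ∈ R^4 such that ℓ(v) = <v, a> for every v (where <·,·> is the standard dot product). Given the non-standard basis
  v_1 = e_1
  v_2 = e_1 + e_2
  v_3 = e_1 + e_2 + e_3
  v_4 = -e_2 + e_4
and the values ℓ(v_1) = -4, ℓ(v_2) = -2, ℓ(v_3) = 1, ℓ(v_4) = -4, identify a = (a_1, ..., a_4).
a = (-4, 2, 3, -2)

Write a = (a_1, ..., a_4) in the standard basis. For each basis vector v_i, ℓ(v_i) = <v_i, a> is a linear equation in the a_j's. Collect the n equations into a matrix system V a = ℓ, where row i of V is v_i (expressed in the standard basis). Since V is invertible (lower-triangular with 1s on the diagonal, up to permutation), solve by back-substitution:
  V =
[[1, 0, 0, 0],
 [1, 1, 0, 0],
 [1, 1, 1, 0],
 [0, -1, 0, 1]]
  V a = (-4, -2, 1, -4)
Solving gives a = (-4, 2, 3, -2).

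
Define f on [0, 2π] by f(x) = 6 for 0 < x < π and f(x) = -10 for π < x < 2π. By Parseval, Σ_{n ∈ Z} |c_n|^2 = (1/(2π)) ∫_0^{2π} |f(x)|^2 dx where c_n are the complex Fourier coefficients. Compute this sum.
Σ |c_n|^2 = 68

Parseval equates the L^2 energy of f (normalised by 1/(2π)) with the ℓ^2 sum of its Fourier coefficients: (1/(2π)) ∫_0^{2π} |f|^2 = Σ |c_n|^2.
Compute the left side: (1/(2π)) [∫_0^π 6^2 dx + ∫_π^{2π} (-10)^2 dx] = (1/(2π)) · (36π + 100π) = (36 + 100)/2 = 68.
So Σ_{n ∈ Z} |c_n|^2 = 68.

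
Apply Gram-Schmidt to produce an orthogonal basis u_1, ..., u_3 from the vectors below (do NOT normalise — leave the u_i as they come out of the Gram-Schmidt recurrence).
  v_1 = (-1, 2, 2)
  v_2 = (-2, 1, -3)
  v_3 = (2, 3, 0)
Orthogonal basis:
  u_1 = (-1, 2, 2)
  u_2 = (-20/9, 13/9, -23/9)
  u_3 = (148/61, 259/122, -111/122)

Apply the Gram-Schmidt recurrence
  u_1 = v_1
  u_i = v_i − Σ_{j<i} ((v_i · u_j) / (u_j · u_j)) · u_j.

Step by step this gives:
  u_1 = (-1, 2, 2)
  u_2 = (-20/9, 13/9, -23/9)
  u_3 = (148/61, 259/122, -111/122)

Orthogonality check:
  u_2 · u_1 = 0 (should be 0)
  u_3 · u_1 = 0 (should be 0)
  u_3 · u_2 = 0 (should be 0)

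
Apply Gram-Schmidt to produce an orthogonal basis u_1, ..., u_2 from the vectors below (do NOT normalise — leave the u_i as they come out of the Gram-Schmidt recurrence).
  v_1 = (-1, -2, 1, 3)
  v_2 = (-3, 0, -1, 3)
Orthogonal basis:
  u_1 = (-1, -2, 1, 3)
  u_2 = (-34/15, 22/15, -26/15, 4/5)

Apply the Gram-Schmidt recurrence
  u_1 = v_1
  u_i = v_i − Σ_{j<i} ((v_i · u_j) / (u_j · u_j)) · u_j.

Step by step this gives:
  u_1 = (-1, -2, 1, 3)
  u_2 = (-34/15, 22/15, -26/15, 4/5)

Orthogonality check:
  u_2 · u_1 = 0 (should be 0)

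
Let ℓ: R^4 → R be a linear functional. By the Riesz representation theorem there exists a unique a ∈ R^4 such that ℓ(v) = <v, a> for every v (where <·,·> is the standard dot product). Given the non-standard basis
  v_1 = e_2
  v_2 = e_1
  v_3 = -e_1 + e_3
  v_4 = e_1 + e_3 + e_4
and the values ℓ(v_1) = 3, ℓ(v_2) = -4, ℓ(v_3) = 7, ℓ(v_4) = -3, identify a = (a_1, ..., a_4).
a = (-4, 3, 3, -2)

Write a = (a_1, ..., a_4) in the standard basis. For each basis vector v_i, ℓ(v_i) = <v_i, a> is a linear equation in the a_j's. Collect the n equations into a matrix system V a = ℓ, where row i of V is v_i (expressed in the standard basis). Since V is invertible (lower-triangular with 1s on the diagonal, up to permutation), solve by back-substitution:
  V =
[[0, 1, 0, 0],
 [1, 0, 0, 0],
 [-1, 0, 1, 0],
 [1, 0, 1, 1]]
  V a = (3, -4, 7, -3)
Solving gives a = (-4, 3, 3, -2).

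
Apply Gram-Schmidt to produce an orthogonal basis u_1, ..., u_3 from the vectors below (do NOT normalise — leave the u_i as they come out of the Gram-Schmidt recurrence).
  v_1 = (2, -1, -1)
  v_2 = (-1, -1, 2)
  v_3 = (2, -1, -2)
Orthogonal basis:
  u_1 = (2, -1, -1)
  u_2 = (0, -3/2, 3/2)
  u_3 = (-1/3, -1/3, -1/3)

Apply the Gram-Schmidt recurrence
  u_1 = v_1
  u_i = v_i − Σ_{j<i} ((v_i · u_j) / (u_j · u_j)) · u_j.

Step by step this gives:
  u_1 = (2, -1, -1)
  u_2 = (0, -3/2, 3/2)
  u_3 = (-1/3, -1/3, -1/3)

Orthogonality check:
  u_2 · u_1 = 0 (should be 0)
  u_3 · u_1 = 0 (should be 0)
  u_3 · u_2 = 0 (should be 0)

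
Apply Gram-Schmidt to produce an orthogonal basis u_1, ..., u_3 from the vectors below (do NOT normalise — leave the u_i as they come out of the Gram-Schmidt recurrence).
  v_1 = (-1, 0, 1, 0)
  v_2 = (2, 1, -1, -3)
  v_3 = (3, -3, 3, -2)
Orthogonal basis:
  u_1 = (-1, 0, 1, 0)
  u_2 = (1/2, 1, 1/2, -3)
  u_3 = (19/7, -25/7, 19/7, -2/7)

Apply the Gram-Schmidt recurrence
  u_1 = v_1
  u_i = v_i − Σ_{j<i} ((v_i · u_j) / (u_j · u_j)) · u_j.

Step by step this gives:
  u_1 = (-1, 0, 1, 0)
  u_2 = (1/2, 1, 1/2, -3)
  u_3 = (19/7, -25/7, 19/7, -2/7)

Orthogonality check:
  u_2 · u_1 = 0 (should be 0)
  u_3 · u_1 = 0 (should be 0)
  u_3 · u_2 = 0 (should be 0)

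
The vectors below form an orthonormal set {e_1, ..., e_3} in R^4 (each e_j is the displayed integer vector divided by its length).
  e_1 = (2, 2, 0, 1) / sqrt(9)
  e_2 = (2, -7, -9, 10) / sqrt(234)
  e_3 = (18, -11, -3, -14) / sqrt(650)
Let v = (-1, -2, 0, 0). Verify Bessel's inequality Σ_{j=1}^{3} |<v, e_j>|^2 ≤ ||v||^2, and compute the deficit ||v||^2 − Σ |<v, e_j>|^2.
Σ |<v, e_j>|^2 = 116/25; ||v||^2 = 5; deficit = 9/25

Write each e_j = u_j / sqrt(<u_j, u_j>) where u_j is the displayed integer vector. Then <v, e_j> = <v, u_j> / sqrt(<u_j, u_j>), so |<v, e_j>|^2 = <v, u_j>^2 / <u_j, u_j>.
Coefficients: <v, e_1> = -6/sqrt(9), <v, e_2> = 12/sqrt(234), <v, e_3> = 4/sqrt(650).
Square and sum: Σ |<v, e_j>|^2 = 116/25.
Compute ||v||^2 = v·v = 5.
Deficit = 5 − 116/25 = 9/25 ≥ 0, confirming Bessel's inequality. (The deficit equals ||v − Σ <v,e_j> e_j||^2, the squared distance from v to span{e_j}.)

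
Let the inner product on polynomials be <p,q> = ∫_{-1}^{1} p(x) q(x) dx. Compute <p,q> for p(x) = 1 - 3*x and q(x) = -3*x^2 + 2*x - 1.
<p,q> = -8

Expand the product: p(x)·q(x) = 9*x^3 - 9*x^2 + 5*x - 1.
∫_{-1}^{1} of each monomial x^k gives [2/(k+1) if k even, 0 if k odd]. Integrating term-by-term (or equivalently evaluating the antiderivative F(x) = 9*x^4/4 - 3*x^3 + 5*x^2/2 - x at the endpoints):
  F(1) − F(−1) = 3/4 − (35/4) = -8.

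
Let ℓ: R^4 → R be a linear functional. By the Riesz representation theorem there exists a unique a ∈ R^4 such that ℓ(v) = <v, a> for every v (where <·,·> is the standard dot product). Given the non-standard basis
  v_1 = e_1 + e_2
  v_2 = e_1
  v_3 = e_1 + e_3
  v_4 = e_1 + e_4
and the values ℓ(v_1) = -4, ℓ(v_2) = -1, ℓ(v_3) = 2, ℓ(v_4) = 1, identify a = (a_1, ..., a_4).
a = (-1, -3, 3, 2)

Write a = (a_1, ..., a_4) in the standard basis. For each basis vector v_i, ℓ(v_i) = <v_i, a> is a linear equation in the a_j's. Collect the n equations into a matrix system V a = ℓ, where row i of V is v_i (expressed in the standard basis). Since V is invertible (lower-triangular with 1s on the diagonal, up to permutation), solve by back-substitution:
  V =
[[1, 1, 0, 0],
 [1, 0, 0, 0],
 [1, 0, 1, 0],
 [1, 0, 0, 1]]
  V a = (-4, -1, 2, 1)
Solving gives a = (-1, -3, 3, 2).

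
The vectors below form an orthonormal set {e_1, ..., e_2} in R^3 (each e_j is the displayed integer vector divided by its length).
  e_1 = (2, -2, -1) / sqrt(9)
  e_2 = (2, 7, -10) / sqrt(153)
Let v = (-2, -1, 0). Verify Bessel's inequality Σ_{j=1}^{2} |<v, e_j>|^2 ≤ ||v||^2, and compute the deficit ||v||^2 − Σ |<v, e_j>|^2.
Σ |<v, e_j>|^2 = 21/17; ||v||^2 = 5; deficit = 64/17

Write each e_j = u_j / sqrt(<u_j, u_j>) where u_j is the displayed integer vector. Then <v, e_j> = <v, u_j> / sqrt(<u_j, u_j>), so |<v, e_j>|^2 = <v, u_j>^2 / <u_j, u_j>.
Coefficients: <v, e_1> = -2/sqrt(9), <v, e_2> = -11/sqrt(153).
Square and sum: Σ |<v, e_j>|^2 = 21/17.
Compute ||v||^2 = v·v = 5.
Deficit = 5 − 21/17 = 64/17 ≥ 0, confirming Bessel's inequality. (The deficit equals ||v − Σ <v,e_j> e_j||^2, the squared distance from v to span{e_j}.)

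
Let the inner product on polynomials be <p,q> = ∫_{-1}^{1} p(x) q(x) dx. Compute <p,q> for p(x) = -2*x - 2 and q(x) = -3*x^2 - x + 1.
<p,q> = 4/3

Expand the product: p(x)·q(x) = 6*x^3 + 8*x^2 - 2.
∫_{-1}^{1} of each monomial x^k gives [2/(k+1) if k even, 0 if k odd]. Integrating term-by-term (or equivalently evaluating the antiderivative F(x) = 3*x^4/2 + 8*x^3/3 - 2*x at the endpoints):
  F(1) − F(−1) = 13/6 − (5/6) = 4/3.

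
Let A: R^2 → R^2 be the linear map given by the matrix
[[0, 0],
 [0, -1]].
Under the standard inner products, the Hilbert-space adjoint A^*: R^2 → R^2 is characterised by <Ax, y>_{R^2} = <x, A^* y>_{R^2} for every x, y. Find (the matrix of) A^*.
A^* = A^T =
[[0, 0],
 [0, -1]]

For real matrices with standard dot products, the defining identity <Ax, y> = <x, A^* y> gives (Ax)^T y = x^T (A^*) y, i.e. x^T A^T y = x^T (A^*) y. Since this holds for all x, y, we must have A^* = A^T. Therefore
A^* =
[[0, 0],
 [0, -1]].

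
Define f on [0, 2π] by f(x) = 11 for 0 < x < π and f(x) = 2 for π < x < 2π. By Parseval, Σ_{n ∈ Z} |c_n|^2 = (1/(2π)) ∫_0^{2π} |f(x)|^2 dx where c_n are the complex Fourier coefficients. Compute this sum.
Σ |c_n|^2 = 125/2

Parseval equates the L^2 energy of f (normalised by 1/(2π)) with the ℓ^2 sum of its Fourier coefficients: (1/(2π)) ∫_0^{2π} |f|^2 = Σ |c_n|^2.
Compute the left side: (1/(2π)) [∫_0^π 11^2 dx + ∫_π^{2π} 2^2 dx] = (1/(2π)) · (121π + 4π) = (121 + 4)/2 = 125/2.
So Σ_{n ∈ Z} |c_n|^2 = 125/2.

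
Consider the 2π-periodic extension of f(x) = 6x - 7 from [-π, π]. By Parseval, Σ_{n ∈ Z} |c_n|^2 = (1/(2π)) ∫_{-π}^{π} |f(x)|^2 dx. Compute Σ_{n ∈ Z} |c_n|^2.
Σ |c_n|^2 = 12π^2 + 49

Expand and integrate term by term over [-π, π]:
  ∫ (6x)^2 dx = 36·(2π^3/3); ∫ 2·6·(-7)·x dx = 0 (odd integrand); ∫ (-7)^2 dx = 49·2π.
So (1/(2π)) ∫_{-π}^{π} (6x - 7)^2 dx = 36π^2/3 + 49 = 12π^2 + 49.
Parseval ⇒ Σ |c_n|^2 = 12π^2 + 49.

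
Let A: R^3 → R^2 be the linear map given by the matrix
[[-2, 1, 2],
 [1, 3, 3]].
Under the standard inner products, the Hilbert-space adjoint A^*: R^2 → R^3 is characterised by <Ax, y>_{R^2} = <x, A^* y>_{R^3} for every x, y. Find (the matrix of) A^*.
A^* = A^T =
[[-2, 1],
 [1, 3],
 [2, 3]]

For real matrices with standard dot products, the defining identity <Ax, y> = <x, A^* y> gives (Ax)^T y = x^T (A^*) y, i.e. x^T A^T y = x^T (A^*) y. Since this holds for all x, y, we must have A^* = A^T. Therefore
A^* =
[[-2, 1],
 [1, 3],
 [2, 3]].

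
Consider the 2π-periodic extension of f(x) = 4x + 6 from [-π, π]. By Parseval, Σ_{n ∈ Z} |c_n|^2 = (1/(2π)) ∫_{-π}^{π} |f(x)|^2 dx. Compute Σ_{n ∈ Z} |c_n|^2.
Σ |c_n|^2 = 16π^2/3 + 36

Expand and integrate term by term over [-π, π]:
  ∫ (4x)^2 dx = 16·(2π^3/3); ∫ 2·4·(6)·x dx = 0 (odd integrand); ∫ 6^2 dx = 36·2π.
So (1/(2π)) ∫_{-π}^{π} (4x + 6)^2 dx = 16π^2/3 + 36 = 16π^2/3 + 36.
Parseval ⇒ Σ |c_n|^2 = 16π^2/3 + 36.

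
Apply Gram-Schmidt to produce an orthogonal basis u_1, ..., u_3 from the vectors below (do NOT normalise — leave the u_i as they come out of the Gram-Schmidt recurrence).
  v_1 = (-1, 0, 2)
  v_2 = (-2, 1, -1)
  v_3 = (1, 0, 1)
Orthogonal basis:
  u_1 = (-1, 0, 2)
  u_2 = (-2, 1, -1)
  u_3 = (1/5, 1/2, 1/10)

Apply the Gram-Schmidt recurrence
  u_1 = v_1
  u_i = v_i − Σ_{j<i} ((v_i · u_j) / (u_j · u_j)) · u_j.

Step by step this gives:
  u_1 = (-1, 0, 2)
  u_2 = (-2, 1, -1)
  u_3 = (1/5, 1/2, 1/10)

Orthogonality check:
  u_2 · u_1 = 0 (should be 0)
  u_3 · u_1 = 0 (should be 0)
  u_3 · u_2 = 0 (should be 0)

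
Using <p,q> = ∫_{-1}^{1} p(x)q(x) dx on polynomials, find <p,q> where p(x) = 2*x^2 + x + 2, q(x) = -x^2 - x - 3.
<p,q> = -94/5

Expand the product: p(x)·q(x) = -2*x^4 - 3*x^3 - 9*x^2 - 5*x - 6.
∫_{-1}^{1} of each monomial x^k gives [2/(k+1) if k even, 0 if k odd]. Integrating term-by-term (or equivalently evaluating the antiderivative F(x) = -2*x^5/5 - 3*x^4/4 - 3*x^3 - 5*x^2/2 - 6*x at the endpoints):
  F(1) − F(−1) = -253/20 − (123/20) = -94/5.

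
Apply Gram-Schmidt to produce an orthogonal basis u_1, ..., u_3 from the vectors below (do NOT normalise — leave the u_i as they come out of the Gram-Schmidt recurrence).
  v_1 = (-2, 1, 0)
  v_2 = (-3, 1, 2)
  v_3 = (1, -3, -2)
Orthogonal basis:
  u_1 = (-2, 1, 0)
  u_2 = (-1/5, -2/5, 2)
  u_3 = (-8/7, -16/7, -4/7)

Apply the Gram-Schmidt recurrence
  u_1 = v_1
  u_i = v_i − Σ_{j<i} ((v_i · u_j) / (u_j · u_j)) · u_j.

Step by step this gives:
  u_1 = (-2, 1, 0)
  u_2 = (-1/5, -2/5, 2)
  u_3 = (-8/7, -16/7, -4/7)

Orthogonality check:
  u_2 · u_1 = 0 (should be 0)
  u_3 · u_1 = 0 (should be 0)
  u_3 · u_2 = 0 (should be 0)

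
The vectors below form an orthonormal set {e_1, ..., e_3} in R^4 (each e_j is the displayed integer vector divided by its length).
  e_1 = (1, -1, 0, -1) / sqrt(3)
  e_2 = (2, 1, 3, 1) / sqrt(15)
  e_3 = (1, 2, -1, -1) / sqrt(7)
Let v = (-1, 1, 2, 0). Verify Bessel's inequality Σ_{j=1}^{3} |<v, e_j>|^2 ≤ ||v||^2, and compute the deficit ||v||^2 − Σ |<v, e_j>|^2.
Σ |<v, e_j>|^2 = 22/7; ||v||^2 = 6; deficit = 20/7

Write each e_j = u_j / sqrt(<u_j, u_j>) where u_j is the displayed integer vector. Then <v, e_j> = <v, u_j> / sqrt(<u_j, u_j>), so |<v, e_j>|^2 = <v, u_j>^2 / <u_j, u_j>.
Coefficients: <v, e_1> = -2/sqrt(3), <v, e_2> = 5/sqrt(15), <v, e_3> = -1/sqrt(7).
Square and sum: Σ |<v, e_j>|^2 = 22/7.
Compute ||v||^2 = v·v = 6.
Deficit = 6 − 22/7 = 20/7 ≥ 0, confirming Bessel's inequality. (The deficit equals ||v − Σ <v,e_j> e_j||^2, the squared distance from v to span{e_j}.)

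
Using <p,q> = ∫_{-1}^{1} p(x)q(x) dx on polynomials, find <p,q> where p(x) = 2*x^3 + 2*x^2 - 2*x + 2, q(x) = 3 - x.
<p,q> = 248/15

Expand the product: p(x)·q(x) = -2*x^4 + 4*x^3 + 8*x^2 - 8*x + 6.
∫_{-1}^{1} of each monomial x^k gives [2/(k+1) if k even, 0 if k odd]. Integrating term-by-term (or equivalently evaluating the antiderivative F(x) = -2*x^5/5 + x^4 + 8*x^3/3 - 4*x^2 + 6*x at the endpoints):
  F(1) − F(−1) = 79/15 − (-169/15) = 248/15.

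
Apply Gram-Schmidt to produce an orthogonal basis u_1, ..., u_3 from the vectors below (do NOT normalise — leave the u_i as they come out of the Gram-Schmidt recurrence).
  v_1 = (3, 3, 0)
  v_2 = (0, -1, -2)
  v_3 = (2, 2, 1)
Orthogonal basis:
  u_1 = (3, 3, 0)
  u_2 = (1/2, -1/2, -2)
  u_3 = (2/9, -2/9, 1/9)

Apply the Gram-Schmidt recurrence
  u_1 = v_1
  u_i = v_i − Σ_{j<i} ((v_i · u_j) / (u_j · u_j)) · u_j.

Step by step this gives:
  u_1 = (3, 3, 0)
  u_2 = (1/2, -1/2, -2)
  u_3 = (2/9, -2/9, 1/9)

Orthogonality check:
  u_2 · u_1 = 0 (should be 0)
  u_3 · u_1 = 0 (should be 0)
  u_3 · u_2 = 0 (should be 0)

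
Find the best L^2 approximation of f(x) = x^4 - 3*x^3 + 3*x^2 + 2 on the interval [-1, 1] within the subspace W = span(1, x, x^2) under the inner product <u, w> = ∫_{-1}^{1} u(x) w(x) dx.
g(x) = 27*x^2/7 - 9*x/5 + 67/35

The best approximation g ∈ W is the orthogonal projection of f onto W. Writing g = a_0 + a_1 x + a_2 x^2, the coefficients solve the normal equations G · a = b where
  G_{ij} = <φ_i, φ_j> and b_i = <f, φ_i>, with φ_0 = 1, φ_1 = x, φ_2 = x^2.
G =
  [2, 0, 2/3]
  [0, 2/3, 0]
  [2/3, 0, 2/5],
b = (32/5, -6/5, 296/105).
Solving gives a_0 = 67/35, a_1 = -9/5, a_2 = 27/7, so
  g(x) = 27*x^2/7 - 9*x/5 + 67/35.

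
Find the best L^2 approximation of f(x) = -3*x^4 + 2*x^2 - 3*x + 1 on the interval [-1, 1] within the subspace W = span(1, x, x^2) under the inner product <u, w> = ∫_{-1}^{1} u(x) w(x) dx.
g(x) = -4*x^2/7 - 3*x + 44/35

The best approximation g ∈ W is the orthogonal projection of f onto W. Writing g = a_0 + a_1 x + a_2 x^2, the coefficients solve the normal equations G · a = b where
  G_{ij} = <φ_i, φ_j> and b_i = <f, φ_i>, with φ_0 = 1, φ_1 = x, φ_2 = x^2.
G =
  [2, 0, 2/3]
  [0, 2/3, 0]
  [2/3, 0, 2/5],
b = (32/15, -2, 64/105).
Solving gives a_0 = 44/35, a_1 = -3, a_2 = -4/7, so
  g(x) = -4*x^2/7 - 3*x + 44/35.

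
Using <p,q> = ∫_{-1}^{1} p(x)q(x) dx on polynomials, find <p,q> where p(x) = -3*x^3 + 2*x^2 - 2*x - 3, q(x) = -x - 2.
<p,q> = 178/15

Expand the product: p(x)·q(x) = 3*x^4 + 4*x^3 - 2*x^2 + 7*x + 6.
∫_{-1}^{1} of each monomial x^k gives [2/(k+1) if k even, 0 if k odd]. Integrating term-by-term (or equivalently evaluating the antiderivative F(x) = 3*x^5/5 + x^4 - 2*x^3/3 + 7*x^2/2 + 6*x at the endpoints):
  F(1) − F(−1) = 313/30 − (-43/30) = 178/15.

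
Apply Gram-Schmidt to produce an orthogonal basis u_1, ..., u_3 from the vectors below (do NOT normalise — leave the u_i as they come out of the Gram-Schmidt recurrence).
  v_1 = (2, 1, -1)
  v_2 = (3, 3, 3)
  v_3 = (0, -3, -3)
Orthogonal basis:
  u_1 = (2, 1, -1)
  u_2 = (1, 2, 4)
  u_3 = (6/7, -9/7, 3/7)

Apply the Gram-Schmidt recurrence
  u_1 = v_1
  u_i = v_i − Σ_{j<i} ((v_i · u_j) / (u_j · u_j)) · u_j.

Step by step this gives:
  u_1 = (2, 1, -1)
  u_2 = (1, 2, 4)
  u_3 = (6/7, -9/7, 3/7)

Orthogonality check:
  u_2 · u_1 = 0 (should be 0)
  u_3 · u_1 = 0 (should be 0)
  u_3 · u_2 = 0 (should be 0)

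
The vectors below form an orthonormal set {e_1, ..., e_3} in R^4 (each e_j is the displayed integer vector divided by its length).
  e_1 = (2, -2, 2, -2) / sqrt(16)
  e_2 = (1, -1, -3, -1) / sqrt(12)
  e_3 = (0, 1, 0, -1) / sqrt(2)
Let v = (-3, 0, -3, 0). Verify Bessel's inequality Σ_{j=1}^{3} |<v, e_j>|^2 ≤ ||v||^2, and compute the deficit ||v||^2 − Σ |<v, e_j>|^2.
Σ |<v, e_j>|^2 = 12; ||v||^2 = 18; deficit = 6

Write each e_j = u_j / sqrt(<u_j, u_j>) where u_j is the displayed integer vector. Then <v, e_j> = <v, u_j> / sqrt(<u_j, u_j>), so |<v, e_j>|^2 = <v, u_j>^2 / <u_j, u_j>.
Coefficients: <v, e_1> = -12/sqrt(16), <v, e_2> = 6/sqrt(12), <v, e_3> = 0/sqrt(2).
Square and sum: Σ |<v, e_j>|^2 = 12.
Compute ||v||^2 = v·v = 18.
Deficit = 18 − 12 = 6 ≥ 0, confirming Bessel's inequality. (The deficit equals ||v − Σ <v,e_j> e_j||^2, the squared distance from v to span{e_j}.)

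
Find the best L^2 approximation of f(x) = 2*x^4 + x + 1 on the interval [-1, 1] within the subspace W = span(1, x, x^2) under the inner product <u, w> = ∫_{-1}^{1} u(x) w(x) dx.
g(x) = 12*x^2/7 + x + 29/35

The best approximation g ∈ W is the orthogonal projection of f onto W. Writing g = a_0 + a_1 x + a_2 x^2, the coefficients solve the normal equations G · a = b where
  G_{ij} = <φ_i, φ_j> and b_i = <f, φ_i>, with φ_0 = 1, φ_1 = x, φ_2 = x^2.
G =
  [2, 0, 2/3]
  [0, 2/3, 0]
  [2/3, 0, 2/5],
b = (14/5, 2/3, 26/21).
Solving gives a_0 = 29/35, a_1 = 1, a_2 = 12/7, so
  g(x) = 12*x^2/7 + x + 29/35.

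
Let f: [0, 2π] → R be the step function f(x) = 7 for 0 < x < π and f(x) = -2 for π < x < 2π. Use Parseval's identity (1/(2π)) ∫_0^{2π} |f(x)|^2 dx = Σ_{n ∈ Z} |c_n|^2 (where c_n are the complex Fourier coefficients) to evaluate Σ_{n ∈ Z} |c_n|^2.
Σ |c_n|^2 = 53/2

Parseval equates the L^2 energy of f (normalised by 1/(2π)) with the ℓ^2 sum of its Fourier coefficients: (1/(2π)) ∫_0^{2π} |f|^2 = Σ |c_n|^2.
Compute the left side: (1/(2π)) [∫_0^π 7^2 dx + ∫_π^{2π} (-2)^2 dx] = (1/(2π)) · (49π + 4π) = (49 + 4)/2 = 53/2.
So Σ_{n ∈ Z} |c_n|^2 = 53/2.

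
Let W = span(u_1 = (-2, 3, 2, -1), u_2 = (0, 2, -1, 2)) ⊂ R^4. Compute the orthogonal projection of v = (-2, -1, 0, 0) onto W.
proj_W(v) = (-13/79, -37/158, 32/79, -89/158)

Set up U = [u_1 | ... | u_2] ∈ R^(4×2). The projector onto W = col(U) is P = U (U^T U)^(-1) U^T.
Compute U^T U =
  [18, 2]
  [2, 9],
and U^T v = (1, -2).
Solve U^T U · c = U^T v for the coefficients: c = (13/158, -19/79). The projection is proj_W(v) = U c.
Check: (v - proj_W(v)) · u_1 = 0  (should be 0).
Check: (v - proj_W(v)) · u_2 = 0  (should be 0).
Result: proj_W(v) = (-13/79, -37/158, 32/79, -89/158).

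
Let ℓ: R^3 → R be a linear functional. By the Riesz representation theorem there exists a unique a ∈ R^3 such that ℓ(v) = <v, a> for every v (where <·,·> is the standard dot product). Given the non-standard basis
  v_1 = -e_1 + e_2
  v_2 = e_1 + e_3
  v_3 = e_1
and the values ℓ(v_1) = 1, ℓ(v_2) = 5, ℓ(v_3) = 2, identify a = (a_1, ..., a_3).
a = (2, 3, 3)

Write a = (a_1, ..., a_3) in the standard basis. For each basis vector v_i, ℓ(v_i) = <v_i, a> is a linear equation in the a_j's. Collect the n equations into a matrix system V a = ℓ, where row i of V is v_i (expressed in the standard basis). Since V is invertible (lower-triangular with 1s on the diagonal, up to permutation), solve by back-substitution:
  V =
[[-1, 1, 0],
 [1, 0, 1],
 [1, 0, 0]]
  V a = (1, 5, 2)
Solving gives a = (2, 3, 3).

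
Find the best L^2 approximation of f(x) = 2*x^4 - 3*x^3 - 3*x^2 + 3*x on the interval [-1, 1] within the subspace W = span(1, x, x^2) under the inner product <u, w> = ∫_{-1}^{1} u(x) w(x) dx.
g(x) = -9*x^2/7 + 6*x/5 - 6/35

The best approximation g ∈ W is the orthogonal projection of f onto W. Writing g = a_0 + a_1 x + a_2 x^2, the coefficients solve the normal equations G · a = b where
  G_{ij} = <φ_i, φ_j> and b_i = <f, φ_i>, with φ_0 = 1, φ_1 = x, φ_2 = x^2.
G =
  [2, 0, 2/3]
  [0, 2/3, 0]
  [2/3, 0, 2/5],
b = (-6/5, 4/5, -22/35).
Solving gives a_0 = -6/35, a_1 = 6/5, a_2 = -9/7, so
  g(x) = -9*x^2/7 + 6*x/5 - 6/35.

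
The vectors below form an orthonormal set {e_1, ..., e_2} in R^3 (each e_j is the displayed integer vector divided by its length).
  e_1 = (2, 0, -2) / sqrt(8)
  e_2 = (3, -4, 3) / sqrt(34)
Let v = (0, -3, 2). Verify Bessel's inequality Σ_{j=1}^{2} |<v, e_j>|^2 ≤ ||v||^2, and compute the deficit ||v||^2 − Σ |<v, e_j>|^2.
Σ |<v, e_j>|^2 = 196/17; ||v||^2 = 13; deficit = 25/17

Write each e_j = u_j / sqrt(<u_j, u_j>) where u_j is the displayed integer vector. Then <v, e_j> = <v, u_j> / sqrt(<u_j, u_j>), so |<v, e_j>|^2 = <v, u_j>^2 / <u_j, u_j>.
Coefficients: <v, e_1> = -4/sqrt(8), <v, e_2> = 18/sqrt(34).
Square and sum: Σ |<v, e_j>|^2 = 196/17.
Compute ||v||^2 = v·v = 13.
Deficit = 13 − 196/17 = 25/17 ≥ 0, confirming Bessel's inequality. (The deficit equals ||v − Σ <v,e_j> e_j||^2, the squared distance from v to span{e_j}.)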